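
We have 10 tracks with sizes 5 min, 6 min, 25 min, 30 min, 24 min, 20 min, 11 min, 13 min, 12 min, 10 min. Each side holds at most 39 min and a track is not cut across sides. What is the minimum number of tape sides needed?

5

Total = 30 + 25 + 24 + 20 + 13 + 12 + 11 + 10 + 6 + 5 = 156 min.
Lower bound: ⌈156/39⌉ = 4 tape sides.
A packing using 5 tape sides:
  side 1: 30 + 6 = 36
  side 2: 25 + 13 = 38
  side 3: 24 + 12 = 36
  side 4: 20 + 11 + 5 = 36
  side 5: 10 = 10
No arrangement into 4 tape sides stays within capacity, so 5 is optimal.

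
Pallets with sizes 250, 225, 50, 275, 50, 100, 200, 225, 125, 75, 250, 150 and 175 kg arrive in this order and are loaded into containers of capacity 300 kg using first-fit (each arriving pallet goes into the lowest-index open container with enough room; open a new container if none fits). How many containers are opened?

8

  250 → container 1 (new)  [load 250/300]
  225 → container 2 (new)  [load 225/300]
  50 → container 1  [load 300/300]
  275 → container 3 (new)  [load 275/300]
  50 → container 2  [load 275/300]
  100 → container 4 (new)  [load 100/300]
  200 → container 4  [load 300/300]
  225 → container 5 (new)  [load 225/300]
  125 → container 6 (new)  [load 125/300]
  75 → container 5  [load 300/300]
  250 → container 7 (new)  [load 250/300]
  150 → container 6  [load 275/300]
  175 → container 8 (new)  [load 175/300]
8 containers opened.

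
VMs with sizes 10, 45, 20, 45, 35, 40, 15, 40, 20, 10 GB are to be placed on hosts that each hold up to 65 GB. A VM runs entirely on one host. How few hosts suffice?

Total = 45 + 45 + 40 + 40 + 35 + 20 + 20 + 15 + 10 + 10 = 280 GB.
Lower bound: ⌈280/65⌉ = 5 hosts.
A packing using 5 hosts:
  host 1: 45 + 20 = 65
  host 2: 45 + 20 = 65
  host 3: 40 + 15 + 10 = 65
  host 4: 40 + 10 = 50
  host 5: 35 = 35
This matches the lower bound, so 5 is optimal.

5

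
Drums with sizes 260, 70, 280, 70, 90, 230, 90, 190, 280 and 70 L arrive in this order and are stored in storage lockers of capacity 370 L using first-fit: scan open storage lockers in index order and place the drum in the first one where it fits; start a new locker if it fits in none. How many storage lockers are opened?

5

  260 → locker 1 (new)  [load 260/370]
  70 → locker 1  [load 330/370]
  280 → locker 2 (new)  [load 280/370]
  70 → locker 2  [load 350/370]
  90 → locker 3 (new)  [load 90/370]
  230 → locker 3  [load 320/370]
  90 → locker 4 (new)  [load 90/370]
  190 → locker 4  [load 280/370]
  280 → locker 5 (new)  [load 280/370]
  70 → locker 4  [load 350/370]
5 storage lockers opened.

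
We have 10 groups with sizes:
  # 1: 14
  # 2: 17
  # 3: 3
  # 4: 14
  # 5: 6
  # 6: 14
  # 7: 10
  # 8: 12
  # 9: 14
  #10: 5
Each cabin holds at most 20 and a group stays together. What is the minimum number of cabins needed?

Total = 17 + 14 + 14 + 14 + 14 + 12 + 10 + 6 + 5 + 3 = 109.
Lower bound: ⌈109/20⌉ = 6 cabins.
A packing using 7 cabins:
  cabin 1: 17 + 3 = 20
  cabin 2: 14 + 6 = 20
  cabin 3: 14 + 5 = 19
  cabin 4: 14 = 14
  cabin 5: 14 = 14
  cabin 6: 12 = 12
  cabin 7: 10 = 10
No arrangement into 6 cabins stays within capacity, so 7 is optimal.

7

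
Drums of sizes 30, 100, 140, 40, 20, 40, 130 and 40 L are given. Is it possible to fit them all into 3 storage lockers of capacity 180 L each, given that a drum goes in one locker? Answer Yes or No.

A valid assignment using 3 storage lockers:
  locker 1: 140 + 40 = 180
  locker 2: 130 + 30 + 20 = 180
  locker 3: 100 + 40 + 40 = 180
Every load is within 180 L, so 3 storage lockers suffice.

Yes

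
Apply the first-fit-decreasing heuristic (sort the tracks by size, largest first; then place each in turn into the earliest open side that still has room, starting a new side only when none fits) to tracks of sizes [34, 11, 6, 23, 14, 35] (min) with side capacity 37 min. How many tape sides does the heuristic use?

Sorted descending: 35, 34, 23, 14, 11, 6.
  35 → side 1 (new)  [load 35/37]
  34 → side 2 (new)  [load 34/37]
  23 → side 3 (new)  [load 23/37]
  14 → side 3  [load 37/37]
  11 → side 4 (new)  [load 11/37]
  6 → side 4  [load 17/37]
4 tape sides opened.

4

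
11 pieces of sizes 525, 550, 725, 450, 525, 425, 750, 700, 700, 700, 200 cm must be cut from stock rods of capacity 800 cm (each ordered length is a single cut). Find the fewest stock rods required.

Total = 750 + 725 + 700 + 700 + 700 + 550 + 525 + 525 + 450 + 425 + 200 = 6250 cm.
Lower bound: ⌈6250/800⌉ = 8 stock rods.
Also, 10 pieces each exceed 400 cm, and no two of those can share a stock rod, so at least 10 stock rods are needed.
A packing using 10 stock rods:
  stock rod 1: 750 = 750
  stock rod 2: 725 = 725
  stock rod 3: 700 = 700
  stock rod 4: 700 = 700
  stock rod 5: 700 = 700
  stock rod 6: 550 + 200 = 750
  stock rod 7: 525 = 525
  stock rod 8: 525 = 525
  stock rod 9: 450 = 450
  stock rod 10: 425 = 425
This matches the lower bound, so 10 is optimal.

10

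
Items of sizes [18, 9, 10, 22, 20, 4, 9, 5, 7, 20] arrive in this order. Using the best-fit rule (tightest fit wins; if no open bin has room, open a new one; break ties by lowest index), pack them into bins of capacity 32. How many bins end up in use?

4

  18 → bin 1 (new)  [load 18/32]
  9 → bin 1  [load 27/32]
  10 → bin 2 (new)  [load 10/32]
  22 → bin 2  [load 32/32]
  20 → bin 3 (new)  [load 20/32]
  4 → bin 1  [load 31/32]
  9 → bin 3  [load 29/32]
  5 → bin 4 (new)  [load 5/32]
  7 → bin 4  [load 12/32]
  20 → bin 4  [load 32/32]
4 bins opened.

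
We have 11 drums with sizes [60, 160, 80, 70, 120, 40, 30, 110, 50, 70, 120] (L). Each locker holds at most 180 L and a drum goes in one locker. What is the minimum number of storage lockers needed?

6

Total = 160 + 120 + 120 + 110 + 80 + 70 + 70 + 60 + 50 + 40 + 30 = 910 L.
Lower bound: ⌈910/180⌉ = 6 storage lockers.
A packing using 6 storage lockers:
  locker 1: 160 = 160
  locker 2: 120 + 60 = 180
  locker 3: 120 + 50 = 170
  locker 4: 110 + 70 = 180
  locker 5: 80 + 70 + 30 = 180
  locker 6: 40 = 40
This matches the lower bound, so 6 is optimal.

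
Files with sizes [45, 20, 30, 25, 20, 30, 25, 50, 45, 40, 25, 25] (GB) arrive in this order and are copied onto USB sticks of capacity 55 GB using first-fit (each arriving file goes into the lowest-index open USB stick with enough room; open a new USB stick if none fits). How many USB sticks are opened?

  45 → USB stick 1 (new)  [load 45/55]
  20 → USB stick 2 (new)  [load 20/55]
  30 → USB stick 2  [load 50/55]
  25 → USB stick 3 (new)  [load 25/55]
  20 → USB stick 3  [load 45/55]
  30 → USB stick 4 (new)  [load 30/55]
  25 → USB stick 4  [load 55/55]
  50 → USB stick 5 (new)  [load 50/55]
  45 → USB stick 6 (new)  [load 45/55]
  40 → USB stick 7 (new)  [load 40/55]
  25 → USB stick 8 (new)  [load 25/55]
  25 → USB stick 8  [load 50/55]
8 USB sticks opened.

8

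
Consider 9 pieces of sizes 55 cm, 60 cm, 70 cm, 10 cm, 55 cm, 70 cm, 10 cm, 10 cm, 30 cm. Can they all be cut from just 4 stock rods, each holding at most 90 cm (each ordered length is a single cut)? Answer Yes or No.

Total = 370 cm; ⌈370/90⌉ = 5.
At least 5 stock rods are required, but only 4 are allowed.

No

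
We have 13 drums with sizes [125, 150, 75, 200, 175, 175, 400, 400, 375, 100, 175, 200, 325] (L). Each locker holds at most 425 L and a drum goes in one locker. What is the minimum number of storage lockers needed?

8

Total = 400 + 400 + 375 + 325 + 200 + 200 + 175 + 175 + 175 + 150 + 125 + 100 + 75 = 2875 L.
Lower bound: ⌈2875/425⌉ = 7 storage lockers.
A packing using 8 storage lockers:
  locker 1: 400 = 400
  locker 2: 400 = 400
  locker 3: 375 = 375
  locker 4: 325 + 100 = 425
  locker 5: 200 + 200 = 400
  locker 6: 175 + 175 + 75 = 425
  locker 7: 175 + 150 = 325
  locker 8: 125 = 125
No arrangement into 7 storage lockers stays within capacity, so 8 is optimal.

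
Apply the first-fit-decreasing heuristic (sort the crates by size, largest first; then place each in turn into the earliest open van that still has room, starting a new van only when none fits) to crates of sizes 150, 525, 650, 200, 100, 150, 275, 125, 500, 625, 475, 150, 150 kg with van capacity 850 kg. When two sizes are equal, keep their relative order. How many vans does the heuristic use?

Sorted descending: 650, 625, 525, 500, 475, 275, 200, 150, 150, 150, 150, 125, 100.
  650 → van 1 (new)  [load 650/850]
  625 → van 2 (new)  [load 625/850]
  525 → van 3 (new)  [load 525/850]
  500 → van 4 (new)  [load 500/850]
  475 → van 5 (new)  [load 475/850]
  275 → van 3  [load 800/850]
  200 → van 1  [load 850/850]
  150 → van 2  [load 775/850]
  150 → van 4  [load 650/850]
  150 → van 4  [load 800/850]
  150 → van 5  [load 625/850]
  125 → van 5  [load 750/850]
  100 → van 5  [load 850/850]
5 vans opened.

5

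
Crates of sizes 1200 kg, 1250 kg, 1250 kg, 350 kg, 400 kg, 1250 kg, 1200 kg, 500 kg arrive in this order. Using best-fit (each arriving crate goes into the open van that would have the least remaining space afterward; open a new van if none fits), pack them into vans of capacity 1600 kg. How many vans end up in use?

6

  1200 → van 1 (new)  [load 1200/1600]
  1250 → van 2 (new)  [load 1250/1600]
  1250 → van 3 (new)  [load 1250/1600]
  350 → van 2  [load 1600/1600]
  400 → van 1  [load 1600/1600]
  1250 → van 4 (new)  [load 1250/1600]
  1200 → van 5 (new)  [load 1200/1600]
  500 → van 6 (new)  [load 500/1600]
6 vans opened.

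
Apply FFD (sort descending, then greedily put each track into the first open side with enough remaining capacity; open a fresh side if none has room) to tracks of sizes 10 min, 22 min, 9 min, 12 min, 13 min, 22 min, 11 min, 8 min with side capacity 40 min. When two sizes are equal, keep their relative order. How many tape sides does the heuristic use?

3

Sorted descending: 22, 22, 13, 12, 11, 10, 9, 8.
  22 → side 1 (new)  [load 22/40]
  22 → side 2 (new)  [load 22/40]
  13 → side 1  [load 35/40]
  12 → side 2  [load 34/40]
  11 → side 3 (new)  [load 11/40]
  10 → side 3  [load 21/40]
  9 → side 3  [load 30/40]
  8 → side 3  [load 38/40]
3 tape sides opened.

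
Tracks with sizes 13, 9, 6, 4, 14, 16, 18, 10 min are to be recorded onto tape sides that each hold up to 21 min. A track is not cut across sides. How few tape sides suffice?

Total = 18 + 16 + 14 + 13 + 10 + 9 + 6 + 4 = 90 min.
Lower bound: ⌈90/21⌉ = 5 tape sides.
A packing using 5 tape sides:
  side 1: 18 = 18
  side 2: 16 + 4 = 20
  side 3: 14 + 6 = 20
  side 4: 13 = 13
  side 5: 10 + 9 = 19
This matches the lower bound, so 5 is optimal.

5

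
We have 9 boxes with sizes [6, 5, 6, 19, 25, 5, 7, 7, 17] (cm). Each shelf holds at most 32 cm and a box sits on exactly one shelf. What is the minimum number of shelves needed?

Total = 25 + 19 + 17 + 7 + 7 + 6 + 6 + 5 + 5 = 97 cm.
Lower bound: ⌈97/32⌉ = 4 shelves.
A packing using 4 shelves:
  shelf 1: 25 + 7 = 32
  shelf 2: 19 + 7 + 6 = 32
  shelf 3: 17 + 6 + 5 = 28
  shelf 4: 5 = 5
This matches the lower bound, so 4 is optimal.

4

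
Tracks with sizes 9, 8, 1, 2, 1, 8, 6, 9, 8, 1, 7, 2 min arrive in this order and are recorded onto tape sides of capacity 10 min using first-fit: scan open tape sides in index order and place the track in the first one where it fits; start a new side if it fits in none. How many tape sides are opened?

7

  9 → side 1 (new)  [load 9/10]
  8 → side 2 (new)  [load 8/10]
  1 → side 1  [load 10/10]
  2 → side 2  [load 10/10]
  1 → side 3 (new)  [load 1/10]
  8 → side 3  [load 9/10]
  6 → side 4 (new)  [load 6/10]
  9 → side 5 (new)  [load 9/10]
  8 → side 6 (new)  [load 8/10]
  1 → side 3  [load 10/10]
  7 → side 7 (new)  [load 7/10]
  2 → side 4  [load 8/10]
7 tape sides opened.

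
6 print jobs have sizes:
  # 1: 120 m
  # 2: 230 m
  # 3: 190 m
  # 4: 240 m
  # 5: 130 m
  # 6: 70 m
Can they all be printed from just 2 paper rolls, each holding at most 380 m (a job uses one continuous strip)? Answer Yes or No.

Total = 980 m; ⌈980/380⌉ = 3.
At least 3 paper rolls are required, but only 2 are allowed.

No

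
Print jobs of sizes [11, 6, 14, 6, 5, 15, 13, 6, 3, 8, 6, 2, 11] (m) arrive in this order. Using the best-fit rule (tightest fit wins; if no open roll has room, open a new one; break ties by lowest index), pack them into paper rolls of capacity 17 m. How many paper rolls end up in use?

  11 → roll 1 (new)  [load 11/17]
  6 → roll 1  [load 17/17]
  14 → roll 2 (new)  [load 14/17]
  6 → roll 3 (new)  [load 6/17]
  5 → roll 3  [load 11/17]
  15 → roll 4 (new)  [load 15/17]
  13 → roll 5 (new)  [load 13/17]
  6 → roll 3  [load 17/17]
  3 → roll 2  [load 17/17]
  8 → roll 6 (new)  [load 8/17]
  6 → roll 6  [load 14/17]
  2 → roll 4  [load 17/17]
  11 → roll 7 (new)  [load 11/17]
7 paper rolls opened.

7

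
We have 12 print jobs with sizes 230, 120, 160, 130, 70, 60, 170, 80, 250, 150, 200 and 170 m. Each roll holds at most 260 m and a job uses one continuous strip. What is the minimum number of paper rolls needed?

Total = 250 + 230 + 200 + 170 + 170 + 160 + 150 + 130 + 120 + 80 + 70 + 60 = 1790 m.
Lower bound: ⌈1790/260⌉ = 7 paper rolls.
A packing using 8 paper rolls:
  roll 1: 250 = 250
  roll 2: 230 = 230
  roll 3: 200 + 60 = 260
  roll 4: 170 + 80 = 250
  roll 5: 170 + 70 = 240
  roll 6: 160 = 160
  roll 7: 150 = 150
  roll 8: 130 + 120 = 250
No arrangement into 7 paper rolls stays within capacity, so 8 is optimal.

8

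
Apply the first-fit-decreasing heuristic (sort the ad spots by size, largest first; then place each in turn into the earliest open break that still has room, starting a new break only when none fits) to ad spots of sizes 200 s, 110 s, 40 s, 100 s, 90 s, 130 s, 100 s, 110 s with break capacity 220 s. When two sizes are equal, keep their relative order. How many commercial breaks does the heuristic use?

5

Sorted descending: 200, 130, 110, 110, 100, 100, 90, 40.
  200 → break 1 (new)  [load 200/220]
  130 → break 2 (new)  [load 130/220]
  110 → break 3 (new)  [load 110/220]
  110 → break 3  [load 220/220]
  100 → break 4 (new)  [load 100/220]
  100 → break 4  [load 200/220]
  90 → break 2  [load 220/220]
  40 → break 5 (new)  [load 40/220]
5 commercial breaks opened.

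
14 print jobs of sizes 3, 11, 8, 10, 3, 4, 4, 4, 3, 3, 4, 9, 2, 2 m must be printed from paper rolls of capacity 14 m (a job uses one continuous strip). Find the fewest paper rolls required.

5

Total = 11 + 10 + 9 + 8 + 4 + 4 + 4 + 4 + 3 + 3 + 3 + 3 + 2 + 2 = 70 m.
Lower bound: ⌈70/14⌉ = 5 paper rolls.
A packing using 5 paper rolls:
  roll 1: 11 + 3 = 14
  roll 2: 10 + 4 = 14
  roll 3: 9 + 3 + 2 = 14
  roll 4: 8 + 4 + 2 = 14
  roll 5: 4 + 4 + 3 + 3 = 14
This matches the lower bound, so 5 is optimal.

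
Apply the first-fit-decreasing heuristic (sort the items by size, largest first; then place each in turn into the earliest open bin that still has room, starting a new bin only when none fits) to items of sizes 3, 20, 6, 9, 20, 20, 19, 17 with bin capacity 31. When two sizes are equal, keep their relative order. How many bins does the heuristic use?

Sorted descending: 20, 20, 20, 19, 17, 9, 6, 3.
  20 → bin 1 (new)  [load 20/31]
  20 → bin 2 (new)  [load 20/31]
  20 → bin 3 (new)  [load 20/31]
  19 → bin 4 (new)  [load 19/31]
  17 → bin 5 (new)  [load 17/31]
  9 → bin 1  [load 29/31]
  6 → bin 2  [load 26/31]
  3 → bin 2  [load 29/31]
5 bins opened.

5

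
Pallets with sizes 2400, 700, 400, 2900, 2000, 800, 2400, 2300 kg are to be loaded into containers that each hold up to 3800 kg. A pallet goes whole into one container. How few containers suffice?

Total = 2900 + 2400 + 2400 + 2300 + 2000 + 800 + 700 + 400 = 13900 kg.
Lower bound: ⌈13900/3800⌉ = 4 containers.
Also, 5 pallets each exceed 1900 kg, and no two of those can share a container, so at least 5 containers are needed.
A packing using 5 containers:
  container 1: 2900 + 800 = 3700
  container 2: 2400 + 700 + 400 = 3500
  container 3: 2400 = 2400
  container 4: 2300 = 2300
  container 5: 2000 = 2000
This matches the lower bound, so 5 is optimal.

5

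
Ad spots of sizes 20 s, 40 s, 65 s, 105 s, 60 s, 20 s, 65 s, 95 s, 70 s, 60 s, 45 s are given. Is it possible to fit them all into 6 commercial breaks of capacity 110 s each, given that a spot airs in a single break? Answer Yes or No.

Total = 645 s; ⌈645/110⌉ = 6.
7 ad spots each exceed half the capacity and cannot share a break, forcing at least 7 commercial breaks.
At least 7 commercial breaks are required, but only 6 are allowed.

No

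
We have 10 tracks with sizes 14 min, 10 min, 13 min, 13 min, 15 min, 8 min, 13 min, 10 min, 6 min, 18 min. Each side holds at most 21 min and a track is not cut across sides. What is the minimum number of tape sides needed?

7

Total = 18 + 15 + 14 + 13 + 13 + 13 + 10 + 10 + 8 + 6 = 120 min.
Lower bound: ⌈120/21⌉ = 6 tape sides.
A packing using 7 tape sides:
  side 1: 18 = 18
  side 2: 15 + 6 = 21
  side 3: 14 = 14
  side 4: 13 + 8 = 21
  side 5: 13 = 13
  side 6: 13 = 13
  side 7: 10 + 10 = 20
No arrangement into 6 tape sides stays within capacity, so 7 is optimal.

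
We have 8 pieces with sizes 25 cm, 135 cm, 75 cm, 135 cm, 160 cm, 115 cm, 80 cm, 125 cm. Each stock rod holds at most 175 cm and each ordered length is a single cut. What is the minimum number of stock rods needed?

6

Total = 160 + 135 + 135 + 125 + 115 + 80 + 75 + 25 = 850 cm.
Lower bound: ⌈850/175⌉ = 5 stock rods.
A packing using 6 stock rods:
  stock rod 1: 160 = 160
  stock rod 2: 135 + 25 = 160
  stock rod 3: 135 = 135
  stock rod 4: 125 = 125
  stock rod 5: 115 = 115
  stock rod 6: 80 + 75 = 155
No arrangement into 5 stock rods stays within capacity, so 6 is optimal.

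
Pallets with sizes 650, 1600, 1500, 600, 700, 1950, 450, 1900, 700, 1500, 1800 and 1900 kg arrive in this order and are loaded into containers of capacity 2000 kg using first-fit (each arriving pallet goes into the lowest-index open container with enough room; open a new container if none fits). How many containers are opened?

  650 → container 1 (new)  [load 650/2000]
  1600 → container 2 (new)  [load 1600/2000]
  1500 → container 3 (new)  [load 1500/2000]
  600 → container 1  [load 1250/2000]
  700 → container 1  [load 1950/2000]
  1950 → container 4 (new)  [load 1950/2000]
  450 → container 3  [load 1950/2000]
  1900 → container 5 (new)  [load 1900/2000]
  700 → container 6 (new)  [load 700/2000]
  1500 → container 7 (new)  [load 1500/2000]
  1800 → container 8 (new)  [load 1800/2000]
  1900 → container 9 (new)  [load 1900/2000]
9 containers opened.

9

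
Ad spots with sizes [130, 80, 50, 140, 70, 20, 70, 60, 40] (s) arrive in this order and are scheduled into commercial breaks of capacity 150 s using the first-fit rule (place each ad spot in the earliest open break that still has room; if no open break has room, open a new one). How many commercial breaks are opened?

5

  130 → break 1 (new)  [load 130/150]
  80 → break 2 (new)  [load 80/150]
  50 → break 2  [load 130/150]
  140 → break 3 (new)  [load 140/150]
  70 → break 4 (new)  [load 70/150]
  20 → break 1  [load 150/150]
  70 → break 4  [load 140/150]
  60 → break 5 (new)  [load 60/150]
  40 → break 5  [load 100/150]
5 commercial breaks opened.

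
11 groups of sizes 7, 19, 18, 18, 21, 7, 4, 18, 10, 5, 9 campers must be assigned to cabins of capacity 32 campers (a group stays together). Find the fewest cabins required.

5

Total = 21 + 19 + 18 + 18 + 18 + 10 + 9 + 7 + 7 + 5 + 4 = 136 campers.
Lower bound: ⌈136/32⌉ = 5 cabins.
A packing using 5 cabins:
  cabin 1: 21 + 10 = 31
  cabin 2: 19 + 9 + 4 = 32
  cabin 3: 18 + 7 + 7 = 32
  cabin 4: 18 + 5 = 23
  cabin 5: 18 = 18
This matches the lower bound, so 5 is optimal.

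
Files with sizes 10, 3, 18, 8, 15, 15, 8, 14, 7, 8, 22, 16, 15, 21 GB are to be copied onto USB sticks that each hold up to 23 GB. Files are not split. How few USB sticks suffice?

Total = 22 + 21 + 18 + 16 + 15 + 15 + 15 + 14 + 10 + 8 + 8 + 8 + 7 + 3 = 180 GB.
Lower bound: ⌈180/23⌉ = 8 USB sticks.
A packing using 9 USB sticks:
  USB stick 1: 22 = 22
  USB stick 2: 21 = 21
  USB stick 3: 18 + 3 = 21
  USB stick 4: 16 + 7 = 23
  USB stick 5: 15 + 8 = 23
  USB stick 6: 15 + 8 = 23
  USB stick 7: 15 + 8 = 23
  USB stick 8: 14 = 14
  USB stick 9: 10 = 10
No arrangement into 8 USB sticks stays within capacity, so 9 is optimal.

9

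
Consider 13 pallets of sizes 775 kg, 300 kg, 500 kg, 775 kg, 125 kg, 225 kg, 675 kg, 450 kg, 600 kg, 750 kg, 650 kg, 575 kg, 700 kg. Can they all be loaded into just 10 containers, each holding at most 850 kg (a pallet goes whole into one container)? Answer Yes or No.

A valid assignment using 10 containers:
  container 1: 775 = 775
  container 2: 775 = 775
  container 3: 750 = 750
  container 4: 700 + 125 = 825
  container 5: 675 = 675
  container 6: 650 = 650
  container 7: 600 + 225 = 825
  container 8: 575 = 575
  container 9: 500 + 300 = 800
  container 10: 450 = 450
Every load is within 850 kg, so 10 containers suffice.

Yes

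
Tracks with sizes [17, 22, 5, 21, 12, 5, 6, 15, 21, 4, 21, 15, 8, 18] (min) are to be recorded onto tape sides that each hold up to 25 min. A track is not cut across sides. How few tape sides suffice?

Total = 22 + 21 + 21 + 21 + 18 + 17 + 15 + 15 + 12 + 8 + 6 + 5 + 5 + 4 = 190 min.
Lower bound: ⌈190/25⌉ = 8 tape sides.
A packing using 9 tape sides:
  side 1: 22 = 22
  side 2: 21 + 4 = 25
  side 3: 21 = 21
  side 4: 21 = 21
  side 5: 18 + 6 = 24
  side 6: 17 + 8 = 25
  side 7: 15 + 5 + 5 = 25
  side 8: 15 = 15
  side 9: 12 = 12
No arrangement into 8 tape sides stays within capacity, so 9 is optimal.

9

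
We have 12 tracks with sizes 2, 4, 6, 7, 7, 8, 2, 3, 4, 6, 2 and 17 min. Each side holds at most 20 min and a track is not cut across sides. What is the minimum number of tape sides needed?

Total = 17 + 8 + 7 + 7 + 6 + 6 + 4 + 4 + 3 + 2 + 2 + 2 = 68 min.
Lower bound: ⌈68/20⌉ = 4 tape sides.
A packing using 4 tape sides:
  side 1: 17 + 3 = 20
  side 2: 8 + 7 + 4 = 19
  side 3: 7 + 6 + 6 = 19
  side 4: 4 + 2 + 2 + 2 = 10
This matches the lower bound, so 4 is optimal.

4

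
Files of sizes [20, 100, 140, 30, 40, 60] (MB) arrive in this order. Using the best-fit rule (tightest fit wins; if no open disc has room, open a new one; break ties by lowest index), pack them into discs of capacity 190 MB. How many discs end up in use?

3

  20 → disc 1 (new)  [load 20/190]
  100 → disc 1  [load 120/190]
  140 → disc 2 (new)  [load 140/190]
  30 → disc 2  [load 170/190]
  40 → disc 1  [load 160/190]
  60 → disc 3 (new)  [load 60/190]
3 discs opened.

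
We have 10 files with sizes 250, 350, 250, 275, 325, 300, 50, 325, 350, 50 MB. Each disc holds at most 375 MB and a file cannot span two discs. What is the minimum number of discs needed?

8

Total = 350 + 350 + 325 + 325 + 300 + 275 + 250 + 250 + 50 + 50 = 2525 MB.
Lower bound: ⌈2525/375⌉ = 7 discs.
Also, 8 files each exceed 375/2 MB, and no two of those can share a disc, so at least 8 discs are needed.
A packing using 8 discs:
  disc 1: 350 = 350
  disc 2: 350 = 350
  disc 3: 325 + 50 = 375
  disc 4: 325 + 50 = 375
  disc 5: 300 = 300
  disc 6: 275 = 275
  disc 7: 250 = 250
  disc 8: 250 = 250
This matches the lower bound, so 8 is optimal.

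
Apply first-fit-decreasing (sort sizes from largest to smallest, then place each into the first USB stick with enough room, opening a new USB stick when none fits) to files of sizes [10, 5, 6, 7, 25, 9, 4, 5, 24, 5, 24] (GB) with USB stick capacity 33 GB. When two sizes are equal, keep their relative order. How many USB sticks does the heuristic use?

4

Sorted descending: 25, 24, 24, 10, 9, 7, 6, 5, 5, 5, 4.
  25 → USB stick 1 (new)  [load 25/33]
  24 → USB stick 2 (new)  [load 24/33]
  24 → USB stick 3 (new)  [load 24/33]
  10 → USB stick 4 (new)  [load 10/33]
  9 → USB stick 2  [load 33/33]
  7 → USB stick 1  [load 32/33]
  6 → USB stick 3  [load 30/33]
  5 → USB stick 4  [load 15/33]
  5 → USB stick 4  [load 20/33]
  5 → USB stick 4  [load 25/33]
  4 → USB stick 4  [load 29/33]
4 USB sticks opened.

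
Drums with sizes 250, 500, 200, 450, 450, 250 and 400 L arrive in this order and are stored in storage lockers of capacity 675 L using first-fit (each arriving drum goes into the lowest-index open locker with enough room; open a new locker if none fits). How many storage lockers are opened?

  250 → locker 1 (new)  [load 250/675]
  500 → locker 2 (new)  [load 500/675]
  200 → locker 1  [load 450/675]
  450 → locker 3 (new)  [load 450/675]
  450 → locker 4 (new)  [load 450/675]
  250 → locker 5 (new)  [load 250/675]
  400 → locker 5  [load 650/675]
5 storage lockers opened.

5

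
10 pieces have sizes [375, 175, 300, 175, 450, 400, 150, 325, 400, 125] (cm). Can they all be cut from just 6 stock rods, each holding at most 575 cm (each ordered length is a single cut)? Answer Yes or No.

A valid assignment using 6 stock rods:
  stock rod 1: 450 + 125 = 575
  stock rod 2: 400 + 175 = 575
  stock rod 3: 400 + 175 = 575
  stock rod 4: 375 + 150 = 525
  stock rod 5: 325 = 325
  stock rod 6: 300 = 300
Every load is within 575 cm, so 6 stock rods suffice.

Yes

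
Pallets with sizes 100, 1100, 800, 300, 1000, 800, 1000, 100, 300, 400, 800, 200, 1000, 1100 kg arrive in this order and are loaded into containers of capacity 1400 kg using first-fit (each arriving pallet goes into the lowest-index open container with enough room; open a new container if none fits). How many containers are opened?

  100 → container 1 (new)  [load 100/1400]
  1100 → container 1  [load 1200/1400]
  800 → container 2 (new)  [load 800/1400]
  300 → container 2  [load 1100/1400]
  1000 → container 3 (new)  [load 1000/1400]
  800 → container 4 (new)  [load 800/1400]
  1000 → container 5 (new)  [load 1000/1400]
  100 → container 1  [load 1300/1400]
  300 → container 2  [load 1400/1400]
  400 → container 3  [load 1400/1400]
  800 → container 6 (new)  [load 800/1400]
  200 → container 4  [load 1000/1400]
  1000 → container 7 (new)  [load 1000/1400]
  1100 → container 8 (new)  [load 1100/1400]
8 containers opened.

8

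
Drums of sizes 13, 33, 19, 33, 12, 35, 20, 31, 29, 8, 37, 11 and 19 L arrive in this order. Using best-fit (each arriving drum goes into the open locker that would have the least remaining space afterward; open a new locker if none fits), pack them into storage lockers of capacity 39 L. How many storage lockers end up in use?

  13 → locker 1 (new)  [load 13/39]
  33 → locker 2 (new)  [load 33/39]
  19 → locker 1  [load 32/39]
  33 → locker 3 (new)  [load 33/39]
  12 → locker 4 (new)  [load 12/39]
  35 → locker 5 (new)  [load 35/39]
  20 → locker 4  [load 32/39]
  31 → locker 6 (new)  [load 31/39]
  29 → locker 7 (new)  [load 29/39]
  8 → locker 6  [load 39/39]
  37 → locker 8 (new)  [load 37/39]
  11 → locker 9 (new)  [load 11/39]
  19 → locker 9  [load 30/39]
9 storage lockers opened.

9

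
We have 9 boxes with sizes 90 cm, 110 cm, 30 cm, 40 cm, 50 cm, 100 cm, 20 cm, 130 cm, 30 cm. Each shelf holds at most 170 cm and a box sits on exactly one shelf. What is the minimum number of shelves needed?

Total = 130 + 110 + 100 + 90 + 50 + 40 + 30 + 30 + 20 = 600 cm.
Lower bound: ⌈600/170⌉ = 4 shelves.
A packing using 4 shelves:
  shelf 1: 130 + 40 = 170
  shelf 2: 110 + 50 = 160
  shelf 3: 100 + 30 + 30 = 160
  shelf 4: 90 + 20 = 110
This matches the lower bound, so 4 is optimal.

4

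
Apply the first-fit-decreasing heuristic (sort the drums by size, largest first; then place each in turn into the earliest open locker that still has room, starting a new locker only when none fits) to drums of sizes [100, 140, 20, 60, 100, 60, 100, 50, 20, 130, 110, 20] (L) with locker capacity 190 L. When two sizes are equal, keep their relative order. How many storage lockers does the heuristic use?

Sorted descending: 140, 130, 110, 100, 100, 100, 60, 60, 50, 20, 20, 20.
  140 → locker 1 (new)  [load 140/190]
  130 → locker 2 (new)  [load 130/190]
  110 → locker 3 (new)  [load 110/190]
  100 → locker 4 (new)  [load 100/190]
  100 → locker 5 (new)  [load 100/190]
  100 → locker 6 (new)  [load 100/190]
  60 → locker 2  [load 190/190]
  60 → locker 3  [load 170/190]
  50 → locker 1  [load 190/190]
  20 → locker 3  [load 190/190]
  20 → locker 4  [load 120/190]
  20 → locker 4  [load 140/190]
6 storage lockers opened.

6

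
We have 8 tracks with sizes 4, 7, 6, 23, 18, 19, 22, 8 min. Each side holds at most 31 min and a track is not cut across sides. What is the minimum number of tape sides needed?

Total = 23 + 22 + 19 + 18 + 8 + 7 + 6 + 4 = 107 min.
Lower bound: ⌈107/31⌉ = 4 tape sides.
A packing using 4 tape sides:
  side 1: 23 + 8 = 31
  side 2: 22 + 7 = 29
  side 3: 19 + 6 + 4 = 29
  side 4: 18 = 18
This matches the lower bound, so 4 is optimal.

4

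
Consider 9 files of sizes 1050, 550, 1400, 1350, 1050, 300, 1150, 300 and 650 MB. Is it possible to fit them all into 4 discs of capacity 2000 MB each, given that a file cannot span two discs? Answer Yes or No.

No

Total = 7800 MB; ⌈7800/2000⌉ = 4.
5 files each exceed half the capacity and cannot share a disc, forcing at least 5 discs.
At least 5 discs are required, but only 4 are allowed.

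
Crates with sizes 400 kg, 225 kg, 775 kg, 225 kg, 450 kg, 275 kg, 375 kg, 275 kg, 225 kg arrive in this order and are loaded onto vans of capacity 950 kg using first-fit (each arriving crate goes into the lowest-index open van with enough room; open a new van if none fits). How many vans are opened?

  400 → van 1 (new)  [load 400/950]
  225 → van 1  [load 625/950]
  775 → van 2 (new)  [load 775/950]
  225 → van 1  [load 850/950]
  450 → van 3 (new)  [load 450/950]
  275 → van 3  [load 725/950]
  375 → van 4 (new)  [load 375/950]
  275 → van 4  [load 650/950]
  225 → van 3  [load 950/950]
4 vans opened.

4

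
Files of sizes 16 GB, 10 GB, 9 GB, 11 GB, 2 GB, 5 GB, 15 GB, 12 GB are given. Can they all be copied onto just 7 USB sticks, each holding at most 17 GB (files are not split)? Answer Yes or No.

A valid assignment using 6 USB sticks:
  USB stick 1: 16 = 16
  USB stick 2: 15 + 2 = 17
  USB stick 3: 12 + 5 = 17
  USB stick 4: 11 = 11
  USB stick 5: 10 = 10
  USB stick 6: 9 = 9
That uses only 6 ≤ 7, so 7 USB sticks are enough.

Yes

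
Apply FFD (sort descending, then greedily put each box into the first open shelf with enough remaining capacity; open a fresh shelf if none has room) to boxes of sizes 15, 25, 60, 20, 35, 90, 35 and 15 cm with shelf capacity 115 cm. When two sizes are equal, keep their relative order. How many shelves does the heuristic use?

3

Sorted descending: 90, 60, 35, 35, 25, 20, 15, 15.
  90 → shelf 1 (new)  [load 90/115]
  60 → shelf 2 (new)  [load 60/115]
  35 → shelf 2  [load 95/115]
  35 → shelf 3 (new)  [load 35/115]
  25 → shelf 1  [load 115/115]
  20 → shelf 2  [load 115/115]
  15 → shelf 3  [load 50/115]
  15 → shelf 3  [load 65/115]
3 shelves opened.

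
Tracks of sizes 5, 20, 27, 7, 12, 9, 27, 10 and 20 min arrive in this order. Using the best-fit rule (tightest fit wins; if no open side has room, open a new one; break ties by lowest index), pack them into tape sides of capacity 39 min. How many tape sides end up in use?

  5 → side 1 (new)  [load 5/39]
  20 → side 1  [load 25/39]
  27 → side 2 (new)  [load 27/39]
  7 → side 2  [load 34/39]
  12 → side 1  [load 37/39]
  9 → side 3 (new)  [load 9/39]
  27 → side 3  [load 36/39]
  10 → side 4 (new)  [load 10/39]
  20 → side 4  [load 30/39]
4 tape sides opened.

4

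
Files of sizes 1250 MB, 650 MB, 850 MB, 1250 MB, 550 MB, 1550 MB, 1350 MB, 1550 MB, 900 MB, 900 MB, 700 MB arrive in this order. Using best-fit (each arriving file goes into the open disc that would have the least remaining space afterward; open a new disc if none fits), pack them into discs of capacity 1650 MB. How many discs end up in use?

8

  1250 → disc 1 (new)  [load 1250/1650]
  650 → disc 2 (new)  [load 650/1650]
  850 → disc 2  [load 1500/1650]
  1250 → disc 3 (new)  [load 1250/1650]
  550 → disc 4 (new)  [load 550/1650]
  1550 → disc 5 (new)  [load 1550/1650]
  1350 → disc 6 (new)  [load 1350/1650]
  1550 → disc 7 (new)  [load 1550/1650]
  900 → disc 4  [load 1450/1650]
  900 → disc 8 (new)  [load 900/1650]
  700 → disc 8  [load 1600/1650]
8 discs opened.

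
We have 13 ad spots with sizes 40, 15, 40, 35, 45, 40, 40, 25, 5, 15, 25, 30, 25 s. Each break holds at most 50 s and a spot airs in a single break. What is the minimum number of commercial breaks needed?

Total = 45 + 40 + 40 + 40 + 40 + 35 + 30 + 25 + 25 + 25 + 15 + 15 + 5 = 380 s.
Lower bound: ⌈380/50⌉ = 8 commercial breaks.
A packing using 9 commercial breaks:
  break 1: 45 + 5 = 50
  break 2: 40 = 40
  break 3: 40 = 40
  break 4: 40 = 40
  break 5: 40 = 40
  break 6: 35 + 15 = 50
  break 7: 30 + 15 = 45
  break 8: 25 + 25 = 50
  break 9: 25 = 25
No arrangement into 8 commercial breaks stays within capacity, so 9 is optimal.

9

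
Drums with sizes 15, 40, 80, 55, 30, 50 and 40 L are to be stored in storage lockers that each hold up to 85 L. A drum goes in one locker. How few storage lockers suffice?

4

Total = 80 + 55 + 50 + 40 + 40 + 30 + 15 = 310 L.
Lower bound: ⌈310/85⌉ = 4 storage lockers.
A packing using 4 storage lockers:
  locker 1: 80 = 80
  locker 2: 55 + 30 = 85
  locker 3: 50 + 15 = 65
  locker 4: 40 + 40 = 80
This matches the lower bound, so 4 is optimal.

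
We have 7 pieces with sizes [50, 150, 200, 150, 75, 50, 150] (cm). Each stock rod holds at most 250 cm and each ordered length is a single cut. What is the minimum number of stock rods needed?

Total = 200 + 150 + 150 + 150 + 75 + 50 + 50 = 825 cm.
Lower bound: ⌈825/250⌉ = 4 stock rods.
A packing using 4 stock rods:
  stock rod 1: 200 + 50 = 250
  stock rod 2: 150 + 75 = 225
  stock rod 3: 150 + 50 = 200
  stock rod 4: 150 = 150
This matches the lower bound, so 4 is optimal.

4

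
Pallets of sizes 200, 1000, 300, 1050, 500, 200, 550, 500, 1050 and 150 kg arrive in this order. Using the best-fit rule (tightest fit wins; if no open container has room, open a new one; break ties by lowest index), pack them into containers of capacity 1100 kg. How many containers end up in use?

  200 → container 1 (new)  [load 200/1100]
  1000 → container 2 (new)  [load 1000/1100]
  300 → container 1  [load 500/1100]
  1050 → container 3 (new)  [load 1050/1100]
  500 → container 1  [load 1000/1100]
  200 → container 4 (new)  [load 200/1100]
  550 → container 4  [load 750/1100]
  500 → container 5 (new)  [load 500/1100]
  1050 → container 6 (new)  [load 1050/1100]
  150 → container 4  [load 900/1100]
6 containers opened.

6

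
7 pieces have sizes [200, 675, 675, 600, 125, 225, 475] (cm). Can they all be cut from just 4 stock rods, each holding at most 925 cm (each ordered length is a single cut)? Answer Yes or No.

A valid assignment using 4 stock rods:
  stock rod 1: 675 + 225 = 900
  stock rod 2: 675 + 200 = 875
  stock rod 3: 600 + 125 = 725
  stock rod 4: 475 = 475
Every load is within 925 cm, so 4 stock rods suffice.

Yes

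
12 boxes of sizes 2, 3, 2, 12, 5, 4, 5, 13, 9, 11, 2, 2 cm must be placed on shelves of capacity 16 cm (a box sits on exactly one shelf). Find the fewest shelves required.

Total = 13 + 12 + 11 + 9 + 5 + 5 + 4 + 3 + 2 + 2 + 2 + 2 = 70 cm.
Lower bound: ⌈70/16⌉ = 5 shelves.
A packing using 5 shelves:
  shelf 1: 13 + 3 = 16
  shelf 2: 12 + 4 = 16
  shelf 3: 11 + 5 = 16
  shelf 4: 9 + 5 + 2 = 16
  shelf 5: 2 + 2 + 2 = 6
This matches the lower bound, so 5 is optimal.

5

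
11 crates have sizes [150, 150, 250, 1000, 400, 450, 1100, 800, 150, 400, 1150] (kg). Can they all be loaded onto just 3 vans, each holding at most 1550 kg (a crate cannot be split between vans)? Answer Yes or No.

Total = 6000 kg; ⌈6000/1550⌉ = 4.
At least 4 vans are required, but only 3 are allowed.

No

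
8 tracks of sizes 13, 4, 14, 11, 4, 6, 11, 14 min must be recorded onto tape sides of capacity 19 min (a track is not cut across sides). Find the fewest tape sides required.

5

Total = 14 + 14 + 13 + 11 + 11 + 6 + 4 + 4 = 77 min.
Lower bound: ⌈77/19⌉ = 5 tape sides.
A packing using 5 tape sides:
  side 1: 14 + 4 = 18
  side 2: 14 + 4 = 18
  side 3: 13 + 6 = 19
  side 4: 11 = 11
  side 5: 11 = 11
This matches the lower bound, so 5 is optimal.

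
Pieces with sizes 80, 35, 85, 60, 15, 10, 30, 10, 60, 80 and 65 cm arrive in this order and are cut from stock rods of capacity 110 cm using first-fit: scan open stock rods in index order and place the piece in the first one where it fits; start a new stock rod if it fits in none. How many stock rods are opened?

6

  80 → stock rod 1 (new)  [load 80/110]
  35 → stock rod 2 (new)  [load 35/110]
  85 → stock rod 3 (new)  [load 85/110]
  60 → stock rod 2  [load 95/110]
  15 → stock rod 1  [load 95/110]
  10 → stock rod 1  [load 105/110]
  30 → stock rod 4 (new)  [load 30/110]
  10 → stock rod 2  [load 105/110]
  60 → stock rod 4  [load 90/110]
  80 → stock rod 5 (new)  [load 80/110]
  65 → stock rod 6 (new)  [load 65/110]
6 stock rods opened.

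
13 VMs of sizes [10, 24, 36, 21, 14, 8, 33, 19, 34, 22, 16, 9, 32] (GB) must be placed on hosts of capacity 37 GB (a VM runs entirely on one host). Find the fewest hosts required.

8

Total = 36 + 34 + 33 + 32 + 24 + 22 + 21 + 19 + 16 + 14 + 10 + 9 + 8 = 278 GB.
Lower bound: ⌈278/37⌉ = 8 hosts.
A packing using 8 hosts:
  host 1: 36 = 36
  host 2: 34 = 34
  host 3: 33 = 33
  host 4: 32 = 32
  host 5: 24 + 10 = 34
  host 6: 22 + 14 = 36
  host 7: 21 + 16 = 37
  host 8: 19 + 9 + 8 = 36
This matches the lower bound, so 8 is optimal.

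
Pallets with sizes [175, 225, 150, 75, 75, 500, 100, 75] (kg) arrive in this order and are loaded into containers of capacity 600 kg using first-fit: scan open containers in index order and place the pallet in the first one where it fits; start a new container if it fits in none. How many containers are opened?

  175 → container 1 (new)  [load 175/600]
  225 → container 1  [load 400/600]
  150 → container 1  [load 550/600]
  75 → container 2 (new)  [load 75/600]
  75 → container 2  [load 150/600]
  500 → container 3 (new)  [load 500/600]
  100 → container 2  [load 250/600]
  75 → container 2  [load 325/600]
3 containers opened.

3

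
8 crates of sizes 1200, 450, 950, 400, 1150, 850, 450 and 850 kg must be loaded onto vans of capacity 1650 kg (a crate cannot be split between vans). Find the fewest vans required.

5

Total = 1200 + 1150 + 950 + 850 + 850 + 450 + 450 + 400 = 6300 kg.
Lower bound: ⌈6300/1650⌉ = 4 vans.
Also, 5 crates each exceed 825 kg, and no two of those can share a van, so at least 5 vans are needed.
A packing using 5 vans:
  van 1: 1200 + 450 = 1650
  van 2: 1150 + 450 = 1600
  van 3: 950 + 400 = 1350
  van 4: 850 = 850
  van 5: 850 = 850
This matches the lower bound, so 5 is optimal.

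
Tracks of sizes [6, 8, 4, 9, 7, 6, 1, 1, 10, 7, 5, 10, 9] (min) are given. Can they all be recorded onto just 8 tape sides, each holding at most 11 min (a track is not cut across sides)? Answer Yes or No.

Total = 83 min; ⌈83/11⌉ = 8.
9 tracks each exceed half the capacity and cannot share a side, forcing at least 9 tape sides.
At least 9 tape sides are required, but only 8 are allowed.

No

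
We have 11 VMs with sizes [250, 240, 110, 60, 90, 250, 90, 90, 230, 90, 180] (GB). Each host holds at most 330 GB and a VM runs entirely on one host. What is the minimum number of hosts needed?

Total = 250 + 250 + 240 + 230 + 180 + 110 + 90 + 90 + 90 + 90 + 60 = 1680 GB.
Lower bound: ⌈1680/330⌉ = 6 hosts.
A packing using 6 hosts:
  host 1: 250 + 60 = 310
  host 2: 250 = 250
  host 3: 240 + 90 = 330
  host 4: 230 + 90 = 320
  host 5: 180 + 110 = 290
  host 6: 90 + 90 = 180
This matches the lower bound, so 6 is optimal.

6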